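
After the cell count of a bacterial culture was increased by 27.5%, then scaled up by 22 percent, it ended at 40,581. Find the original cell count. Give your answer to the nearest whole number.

26,089

The overall multiplier applied was 1.275 × 1.22 = 1.5555.
So the original cell count was 40,581 ÷ 1.5555 ≈ 26,089.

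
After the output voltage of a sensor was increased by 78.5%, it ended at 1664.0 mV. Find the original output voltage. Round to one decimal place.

The overall multiplier applied was 1.785.
So the original output voltage was 1664.0 ÷ 1.785 ≈ 932.2 mV.

932.2 mV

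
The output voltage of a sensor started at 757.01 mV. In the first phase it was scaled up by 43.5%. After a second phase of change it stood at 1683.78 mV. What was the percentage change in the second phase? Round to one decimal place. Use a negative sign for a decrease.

After the first phase: 757.01 × 1.435 = 1086.30935.
Second-phase multiplier: 1683.78 ÷ 1086.30935 ≈ 1.55.
That is a change of 55.0%.

55.0%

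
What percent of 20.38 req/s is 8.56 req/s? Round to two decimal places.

8.56 req/s ÷ 20.38 req/s ≈ 42.00%.

42.00%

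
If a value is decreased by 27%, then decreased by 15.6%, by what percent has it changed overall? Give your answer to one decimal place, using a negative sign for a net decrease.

-38.4%

A 27% decrease multiplies by 0.73.
Then a 15.6% decrease: 0.73 × 0.844 = 0.61612.
Overall factor 0.61612, i.e. -38.4%.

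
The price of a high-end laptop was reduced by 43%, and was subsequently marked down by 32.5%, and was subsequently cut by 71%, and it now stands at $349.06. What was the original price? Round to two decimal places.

$3128.41

The overall multiplier applied was 0.57 × 0.675 × 0.29 = 0.1115775.
So the original price was $349.06 ÷ 0.1115775 ≈ $3128.41.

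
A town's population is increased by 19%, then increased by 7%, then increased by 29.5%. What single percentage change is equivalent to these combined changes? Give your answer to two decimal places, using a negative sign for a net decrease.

A 19% increase multiplies by 1.19.
Then a 7% increase: 1.19 × 1.07 = 1.2733.
Then a 29.5% increase: 1.2733 × 1.295 = 1.6489235.
Overall factor 1.6489235, i.e. 64.89%.

64.89%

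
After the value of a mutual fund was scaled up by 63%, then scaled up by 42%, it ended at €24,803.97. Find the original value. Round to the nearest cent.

€10,716.31

Undoing the 42% increase: €24,803.97 ÷ 1.42 ≈ €17467.584507.
Undoing the 63% increase: €17467.584507 ÷ 1.63 ≈ €10,716.31.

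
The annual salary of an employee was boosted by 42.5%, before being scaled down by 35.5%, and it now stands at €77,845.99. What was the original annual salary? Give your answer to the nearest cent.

The overall multiplier applied was 1.425 × 0.645 = 0.919125.
So the original annual salary was €77,845.99 ÷ 0.919125 ≈ €84,695.76.

€84,695.76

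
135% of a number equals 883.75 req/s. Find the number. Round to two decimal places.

883.75 req/s ÷ 1.35 ≈ 654.63 req/s.

654.63 req/s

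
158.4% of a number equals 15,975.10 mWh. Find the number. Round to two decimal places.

10,085.29 mWh

15,975.10 mWh ÷ 1.584 ≈ 10,085.29 mWh.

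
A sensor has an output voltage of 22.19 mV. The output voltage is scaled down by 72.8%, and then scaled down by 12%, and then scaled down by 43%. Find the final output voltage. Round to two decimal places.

3.03 mV

Apply the 72.8% decrease: 22.19 × 0.272 = 6.03568.
12% decrease: 6.03568 × 0.88 = 5.3113984.
43% decrease: 5.3113984 × 0.57 = 3.027497088 ≈ 3.03.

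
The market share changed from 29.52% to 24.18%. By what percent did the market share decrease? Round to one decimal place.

The change is 24.18 − 29.52 = -5.34 percentage points.
Relative to the original 29.52%, that is -5.34 ÷ 29.52 ≈ -18.1%.
So the market share fell by 18.1%.

18.1%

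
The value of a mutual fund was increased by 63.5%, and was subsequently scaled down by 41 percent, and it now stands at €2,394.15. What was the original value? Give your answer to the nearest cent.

€2,481.88

The overall multiplier applied was 1.635 × 0.59 = 0.96465.
So the original value was €2,394.15 ÷ 0.96465 ≈ €2,481.88.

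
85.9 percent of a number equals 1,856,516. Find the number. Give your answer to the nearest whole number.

1,856,516 ÷ 0.859 ≈ 2,161,253.

2,161,253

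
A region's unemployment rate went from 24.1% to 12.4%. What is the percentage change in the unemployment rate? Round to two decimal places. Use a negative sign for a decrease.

The change is 12.4 − 24.1 = -11.7 percentage points.
Relative to the original 24.1%, that is -11.7 ÷ 24.1 ≈ -48.55%.

-48.55%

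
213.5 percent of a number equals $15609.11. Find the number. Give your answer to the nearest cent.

$15609.11 ÷ 2.135 ≈ $7311.06.

$7311.06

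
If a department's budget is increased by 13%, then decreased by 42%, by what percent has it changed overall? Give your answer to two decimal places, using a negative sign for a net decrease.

-34.46%

The combined multiplier is 1.13 × 0.58 = 0.6554.
That corresponds to a decrease of 34.46%.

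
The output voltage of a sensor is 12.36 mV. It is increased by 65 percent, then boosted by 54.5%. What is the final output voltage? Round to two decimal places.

After the 65% increase: 12.36 × 1.65 = 20.394.
Apply the 54.5% increase: 20.394 × 1.545 = 31.50873 ≈ 31.51.

31.51 mV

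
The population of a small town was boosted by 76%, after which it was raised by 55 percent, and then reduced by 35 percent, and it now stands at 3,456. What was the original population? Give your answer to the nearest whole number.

The overall multiplier applied was 1.76 × 1.55 × 0.65 = 1.7732.
So the original population was 3,456 ÷ 1.7732 ≈ 1,949.

1,949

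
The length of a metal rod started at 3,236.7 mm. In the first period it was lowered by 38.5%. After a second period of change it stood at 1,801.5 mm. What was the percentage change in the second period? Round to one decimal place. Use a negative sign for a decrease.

After the first period: 3,236.7 × 0.615 = 1990.5705.
Second-period multiplier: 1,801.5 ÷ 1990.5705 ≈ 0.90502.
That is a change of -9.5%.

-9.5%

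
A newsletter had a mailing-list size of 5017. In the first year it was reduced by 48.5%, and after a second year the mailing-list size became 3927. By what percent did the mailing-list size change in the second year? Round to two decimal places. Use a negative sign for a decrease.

51.99%

After the first year: 5017 × 0.515 = 2583.755.
Second-year multiplier: 3927 ÷ 2583.755 ≈ 1.519881.
That is a change of 51.99%.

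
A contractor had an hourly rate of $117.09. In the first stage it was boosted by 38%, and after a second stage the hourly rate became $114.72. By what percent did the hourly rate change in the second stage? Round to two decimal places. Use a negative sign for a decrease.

-29.00%

After the first stage: $117.09 × 1.38 = $161.5842.
Second-stage multiplier: $114.72 ÷ $161.5842 ≈ 0.70997.
That is a change of -29.00%.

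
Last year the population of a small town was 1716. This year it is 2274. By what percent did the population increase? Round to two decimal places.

Change: 2274 − 1716 = 558.
Relative to the original: 558 ÷ 1716 ≈ 32.52%.
So the population increased by 32.52%.

32.52%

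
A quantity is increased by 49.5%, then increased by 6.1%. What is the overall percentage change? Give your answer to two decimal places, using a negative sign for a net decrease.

A 49.5% increase multiplies by 1.495.
Then a 6.1% increase: 1.495 × 1.061 = 1.586195.
Overall factor 1.586195, i.e. 58.62%.

58.62%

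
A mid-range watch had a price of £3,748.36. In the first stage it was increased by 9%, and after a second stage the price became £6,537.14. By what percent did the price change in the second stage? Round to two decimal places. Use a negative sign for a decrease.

After the first stage: £3,748.36 × 1.09 = £4085.7124.
Second-stage multiplier: £6,537.14 ÷ £4085.7124 ≈ 1.6.
That is a change of 60.00%.

60.00%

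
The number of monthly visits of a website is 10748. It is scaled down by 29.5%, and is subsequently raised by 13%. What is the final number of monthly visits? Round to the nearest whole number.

8562

Each change multiplies by a factor: 0.705 × 1.13 = 0.79665.
10748 × 0.79665 = 8562.3942 ≈ 8562.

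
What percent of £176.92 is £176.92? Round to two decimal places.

100.00%

£176.92 ÷ £176.92 = 100.00%.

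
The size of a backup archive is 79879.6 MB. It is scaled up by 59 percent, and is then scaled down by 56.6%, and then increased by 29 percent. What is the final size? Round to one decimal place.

Each change multiplies by a factor: 1.59 × 0.434 × 1.29 = 0.8901774.
79879.6 × 0.8901774 = 71107.01464104 ≈ 71107.0.

71107.0 MB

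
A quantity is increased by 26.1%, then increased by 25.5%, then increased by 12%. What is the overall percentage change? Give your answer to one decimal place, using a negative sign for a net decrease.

A 26.1% increase multiplies by 1.261.
Then a 25.5% increase: 1.261 × 1.255 = 1.582555.
Then a 12% increase: 1.582555 × 1.12 = 1.7724616.
Overall factor 1.7724616, i.e. 77.2%.

77.2%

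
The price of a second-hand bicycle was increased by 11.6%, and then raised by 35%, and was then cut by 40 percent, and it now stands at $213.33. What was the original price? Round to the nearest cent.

The overall multiplier applied was 1.116 × 1.35 × 0.6 = 0.90396.
So the original price was $213.33 ÷ 0.90396 ≈ $235.99.

$235.99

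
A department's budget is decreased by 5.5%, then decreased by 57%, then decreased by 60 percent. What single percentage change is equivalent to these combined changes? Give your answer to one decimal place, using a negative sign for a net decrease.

A 5.5% decrease multiplies by 0.945.
Then a 57% decrease: 0.945 × 0.43 = 0.40635.
Then a 60% decrease: 0.40635 × 0.4 = 0.16254.
Overall factor 0.16254, i.e. -83.7%.

-83.7%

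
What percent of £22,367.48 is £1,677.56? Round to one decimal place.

£1,677.56 ÷ £22,367.48 ≈ 7.5%.

7.5%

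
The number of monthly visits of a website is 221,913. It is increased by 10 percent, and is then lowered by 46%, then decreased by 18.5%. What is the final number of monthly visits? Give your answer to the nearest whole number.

107,430

Each change multiplies by a factor: 1.1 × 0.54 × 0.815 = 0.48411.
221,913 × 0.48411 = 107430.30243 ≈ 107,430.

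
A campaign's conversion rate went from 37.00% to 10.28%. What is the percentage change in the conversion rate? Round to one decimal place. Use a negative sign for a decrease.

-72.2%

The change is 10.28 − 37.00 = -26.72 percentage points.
Relative to the original 37.00%, that is -26.72 ÷ 37.00 ≈ -72.2%.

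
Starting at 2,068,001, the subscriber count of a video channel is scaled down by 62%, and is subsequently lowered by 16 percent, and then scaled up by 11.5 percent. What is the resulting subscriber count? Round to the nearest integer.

After the 62% decrease: 2,068,001 × 0.38 = 785840.38.
16% decrease: 785840.38 × 0.84 = 660105.9192.
Apply the 11.5% increase: 660105.9192 × 1.115 = 736018.099908 ≈ 736,018.

736,018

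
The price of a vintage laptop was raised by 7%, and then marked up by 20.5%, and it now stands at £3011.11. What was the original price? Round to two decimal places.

Undoing the 20.5% increase: £3011.11 ÷ 1.205 ≈ £2498.846473.
Undoing the 7% increase: £2498.846473 ÷ 1.07 ≈ £2335.37.

£2335.37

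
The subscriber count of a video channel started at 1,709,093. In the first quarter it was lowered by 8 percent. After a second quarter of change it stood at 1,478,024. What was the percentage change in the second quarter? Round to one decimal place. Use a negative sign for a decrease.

After the first quarter: 1,709,093 × 0.92 = 1572365.56.
Second-quarter multiplier: 1,478,024 ÷ 1572365.56 ≈ 0.94.
That is a change of -6.0%.

-6.0%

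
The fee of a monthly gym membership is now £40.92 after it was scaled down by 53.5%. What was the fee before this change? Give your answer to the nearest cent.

£88.00

The overall multiplier applied was 0.465.
So the original fee was £40.92 ÷ 0.465 = £88.00.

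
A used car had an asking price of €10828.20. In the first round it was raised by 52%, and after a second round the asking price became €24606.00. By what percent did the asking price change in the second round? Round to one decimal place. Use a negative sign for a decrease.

After the first round: €10828.20 × 1.52 = €16458.864.
Second-round multiplier: €24606.00 ÷ €16458.864 ≈ 1.495.
That is a change of 49.5%.

49.5%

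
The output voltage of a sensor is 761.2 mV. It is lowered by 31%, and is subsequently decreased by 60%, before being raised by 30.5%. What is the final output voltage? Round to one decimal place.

Each change multiplies by a factor: 0.69 × 0.4 × 1.305 = 0.36018.
761.2 × 0.36018 = 274.169016 ≈ 274.2.

274.2 mV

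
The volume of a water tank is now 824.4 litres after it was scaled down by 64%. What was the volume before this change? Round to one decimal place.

2,290.0 litres

The overall multiplier applied was 0.36.
So the original volume was 824.4 ÷ 0.36 = 2,290.0 litres.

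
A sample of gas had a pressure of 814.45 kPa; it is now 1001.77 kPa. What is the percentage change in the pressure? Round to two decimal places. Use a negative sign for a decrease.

23.00%

Change: 1001.77 − 814.45 = 187.32.
Relative to the original: 187.32 ÷ 814.45 ≈ 23.00%.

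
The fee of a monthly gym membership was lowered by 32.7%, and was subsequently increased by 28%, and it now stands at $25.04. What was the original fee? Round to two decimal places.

$29.07

Undoing the 28% increase: $25.04 ÷ 1.28 = $19.5625.
Undoing the 32.7% decrease: $19.5625 ÷ 0.673 ≈ $29.07.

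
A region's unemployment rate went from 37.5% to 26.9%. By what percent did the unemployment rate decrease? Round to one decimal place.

28.3%

The change is 26.9 − 37.5 = -10.6 percentage points.
Relative to the original 37.5%, that is -10.6 ÷ 37.5 ≈ -28.3%.
So the unemployment rate fell by 28.3%.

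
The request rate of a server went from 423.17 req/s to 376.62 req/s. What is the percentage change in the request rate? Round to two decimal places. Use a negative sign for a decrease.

Change: 376.62 − 423.17 = -46.55.
Relative to the original: -46.55 ÷ 423.17 ≈ -11.00%.

-11.00%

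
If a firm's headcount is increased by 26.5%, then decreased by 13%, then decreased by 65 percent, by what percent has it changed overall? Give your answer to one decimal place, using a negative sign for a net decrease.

A 26.5% increase multiplies by 1.265.
Then a 13% decrease: 1.265 × 0.87 = 1.10055.
Then a 65% decrease: 1.10055 × 0.35 = 0.3851925.
Overall factor 0.3851925, i.e. -61.5%.

-61.5%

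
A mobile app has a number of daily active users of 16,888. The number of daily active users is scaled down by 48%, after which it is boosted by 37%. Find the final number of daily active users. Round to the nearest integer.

12,031

Apply the 48% decrease: 16,888 × 0.52 = 8781.76.
After the 37% increase: 8781.76 × 1.37 = 12031.0112 ≈ 12,031.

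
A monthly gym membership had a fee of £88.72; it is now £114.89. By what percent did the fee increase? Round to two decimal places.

29.50%

Change: £114.89 − £88.72 = £26.17.
Relative to the original: £26.17 ÷ £88.72 ≈ 29.50%.
So the fee increased by 29.50%.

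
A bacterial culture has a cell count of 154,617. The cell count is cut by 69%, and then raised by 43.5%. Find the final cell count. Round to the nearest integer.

68,781

After the 69% decrease: 154,617 × 0.31 = 47931.27.
Apply the 43.5% increase: 47931.27 × 1.435 = 68781.37245 ≈ 68,781.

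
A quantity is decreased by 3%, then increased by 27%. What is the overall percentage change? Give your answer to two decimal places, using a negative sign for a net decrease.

23.19%

The combined multiplier is 0.97 × 1.27 = 1.2319.
That corresponds to an increase of 23.19%.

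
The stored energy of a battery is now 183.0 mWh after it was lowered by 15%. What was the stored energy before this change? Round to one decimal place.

The overall multiplier applied was 0.85.
So the original stored energy was 183.0 ÷ 0.85 ≈ 215.3 mWh.

215.3 mWh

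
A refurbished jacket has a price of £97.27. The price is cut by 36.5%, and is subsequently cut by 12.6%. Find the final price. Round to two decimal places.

Each change multiplies by a factor: 0.635 × 0.874 = 0.55499.
£97.27 × 0.55499 = £53.9838773 ≈ £53.98.

£53.98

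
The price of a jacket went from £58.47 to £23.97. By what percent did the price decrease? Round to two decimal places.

Change: £23.97 − £58.47 = -£34.50.
Relative to the original: -£34.50 ÷ £58.47 ≈ -59.00%.
So the price decreased by 59.00%.

59.00%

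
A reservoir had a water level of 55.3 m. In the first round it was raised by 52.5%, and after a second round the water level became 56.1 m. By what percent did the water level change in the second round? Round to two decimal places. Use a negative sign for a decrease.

After the first round: 55.3 × 1.525 = 84.3325.
Second-round multiplier: 56.1 ÷ 84.3325 ≈ 0.665224.
That is a change of -33.48%.

-33.48%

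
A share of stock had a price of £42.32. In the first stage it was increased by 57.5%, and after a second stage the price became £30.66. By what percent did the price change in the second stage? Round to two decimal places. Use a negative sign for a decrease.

-54.00%

After the first stage: £42.32 × 1.575 = £66.654.
Second-stage multiplier: £30.66 ÷ £66.654 ≈ 0.459987.
That is a change of -54.00%.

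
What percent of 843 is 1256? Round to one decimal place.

1256 ÷ 843 ≈ 149.0%.

149.0%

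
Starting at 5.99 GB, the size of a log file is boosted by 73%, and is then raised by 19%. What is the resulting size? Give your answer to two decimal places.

12.33 GB

After the 73% increase: 5.99 × 1.73 = 10.3627.
After the 19% increase: 10.3627 × 1.19 = 12.331613 ≈ 12.33.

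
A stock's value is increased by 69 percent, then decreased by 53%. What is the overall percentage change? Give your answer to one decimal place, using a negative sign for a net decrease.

A 69% increase multiplies by 1.69.
Then a 53% decrease: 1.69 × 0.47 = 0.7943.
Overall factor 0.7943, i.e. -20.6%.

-20.6%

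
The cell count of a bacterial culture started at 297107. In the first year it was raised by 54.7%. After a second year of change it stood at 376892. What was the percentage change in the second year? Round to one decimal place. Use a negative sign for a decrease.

-18.0%

After the first year: 297107 × 1.547 = 459624.529.
Second-year multiplier: 376892 ÷ 459624.529 ≈ 0.82.
That is a change of -18.0%.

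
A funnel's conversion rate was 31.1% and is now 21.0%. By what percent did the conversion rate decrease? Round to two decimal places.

The change is 21.0 − 31.1 = -10.1 percentage points.
Relative to the original 31.1%, that is -10.1 ÷ 31.1 ≈ -32.48%.
So the conversion rate fell by 32.48%.

32.48%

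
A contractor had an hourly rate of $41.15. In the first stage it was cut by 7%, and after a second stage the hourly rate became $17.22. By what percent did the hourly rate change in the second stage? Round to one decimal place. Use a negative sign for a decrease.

After the first stage: $41.15 × 0.93 = $38.2695.
Second-stage multiplier: $17.22 ÷ $38.2695 ≈ 0.44997.
That is a change of -55.0%.

-55.0%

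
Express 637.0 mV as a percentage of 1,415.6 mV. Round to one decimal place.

637.0 mV ÷ 1,415.6 mV ≈ 45.0%.

45.0%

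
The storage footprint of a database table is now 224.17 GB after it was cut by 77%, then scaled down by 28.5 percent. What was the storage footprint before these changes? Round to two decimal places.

Undoing the 28.5% decrease: 224.17 ÷ 0.715 ≈ 313.524476.
Undoing the 77% decrease: 313.524476 ÷ 0.23 ≈ 1,363.15 GB.

1,363.15 GB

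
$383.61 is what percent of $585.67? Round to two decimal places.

65.50%

$383.61 ÷ $585.67 ≈ 65.50%.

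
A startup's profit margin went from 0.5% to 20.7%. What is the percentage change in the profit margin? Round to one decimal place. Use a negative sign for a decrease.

The change is 20.7 − 0.5 = 20.2 percentage points.
Relative to the original 0.5%, that is 20.2 ÷ 0.5 = 4040.0%.

4040.0%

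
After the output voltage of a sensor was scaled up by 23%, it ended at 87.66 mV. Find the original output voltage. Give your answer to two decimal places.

71.27 mV

The overall multiplier applied was 1.23.
So the original output voltage was 87.66 ÷ 1.23 ≈ 71.27 mV.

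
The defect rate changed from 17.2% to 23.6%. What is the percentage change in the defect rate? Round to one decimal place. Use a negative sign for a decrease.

37.2%

The change is 23.6 − 17.2 = 6.4 percentage points.
Relative to the original 17.2%, that is 6.4 ÷ 17.2 ≈ 37.2%.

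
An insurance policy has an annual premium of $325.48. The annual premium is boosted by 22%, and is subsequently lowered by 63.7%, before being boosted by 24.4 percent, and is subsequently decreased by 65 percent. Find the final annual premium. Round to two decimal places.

$62.76

Each change multiplies by a factor: 1.22 × 0.363 × 1.244 × 0.35 = 0.192821244.
$325.48 × 0.192821244 = $62.75945849712 ≈ $62.76.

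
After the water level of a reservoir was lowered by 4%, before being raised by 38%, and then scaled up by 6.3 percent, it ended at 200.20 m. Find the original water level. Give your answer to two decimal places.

The overall multiplier applied was 0.96 × 1.38 × 1.063 = 1.4082624.
So the original water level was 200.20 ÷ 1.4082624 ≈ 142.16 m.

142.16 m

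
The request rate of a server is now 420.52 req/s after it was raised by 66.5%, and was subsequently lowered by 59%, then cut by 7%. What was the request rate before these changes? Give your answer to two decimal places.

662.38 req/s

The overall multiplier applied was 1.665 × 0.41 × 0.93 = 0.6348645.
So the original request rate was 420.52 ÷ 0.6348645 ≈ 662.38 req/s.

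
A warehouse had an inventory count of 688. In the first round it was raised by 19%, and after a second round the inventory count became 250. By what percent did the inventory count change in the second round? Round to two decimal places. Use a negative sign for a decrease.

After the first round: 688 × 1.19 = 818.72.
Second-round multiplier: 250 ÷ 818.72 ≈ 0.305355.
That is a change of -69.46%.

-69.46%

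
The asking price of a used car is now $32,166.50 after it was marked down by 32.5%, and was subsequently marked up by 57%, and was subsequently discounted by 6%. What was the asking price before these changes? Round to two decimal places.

The overall multiplier applied was 0.675 × 1.57 × 0.94 = 0.996165.
So the original asking price was $32,166.50 ÷ 0.996165 ≈ $32,290.33.

$32,290.33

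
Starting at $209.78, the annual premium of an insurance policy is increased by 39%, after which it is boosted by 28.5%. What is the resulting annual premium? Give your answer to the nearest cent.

$374.70

After the 39% increase: $209.78 × 1.39 = $291.5942.
Apply the 28.5% increase: $291.5942 × 1.285 = $374.698547 ≈ $374.70.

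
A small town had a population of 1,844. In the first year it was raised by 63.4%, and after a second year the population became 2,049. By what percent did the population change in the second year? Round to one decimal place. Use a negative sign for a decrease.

-32.0%

After the first year: 1,844 × 1.634 = 3013.096.
Second-year multiplier: 2,049 ÷ 3013.096 ≈ 0.68003.
That is a change of -32.0%.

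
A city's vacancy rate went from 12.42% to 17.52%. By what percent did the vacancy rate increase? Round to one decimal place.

The change is 17.52 − 12.42 = 5.10 percentage points.
Relative to the original 12.42%, that is 5.10 ÷ 12.42 ≈ 41.1%.
So the vacancy rate rose by 41.1%.

41.1%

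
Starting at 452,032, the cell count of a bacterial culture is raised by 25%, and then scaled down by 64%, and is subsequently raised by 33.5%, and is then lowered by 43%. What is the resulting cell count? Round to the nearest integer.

154,788

After the 25% increase: 452,032 × 1.25 = 565040.
Apply the 64% decrease: 565040 × 0.36 = 203414.4.
After the 33.5% increase: 203414.4 × 1.335 = 271558.224.
Apply the 43% decrease: 271558.224 × 0.57 = 154788.18768 ≈ 154,788.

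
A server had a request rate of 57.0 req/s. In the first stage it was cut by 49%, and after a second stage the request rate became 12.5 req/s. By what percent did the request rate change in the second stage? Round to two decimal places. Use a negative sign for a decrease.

After the first stage: 57.0 × 0.51 = 29.07.
Second-stage multiplier: 12.5 ÷ 29.07 ≈ 0.429997.
That is a change of -57.00%.

-57.00%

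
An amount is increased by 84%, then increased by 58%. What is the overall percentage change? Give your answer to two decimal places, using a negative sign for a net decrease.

190.72%

The combined multiplier is 1.84 × 1.58 = 2.9072.
That corresponds to an increase of 190.72%.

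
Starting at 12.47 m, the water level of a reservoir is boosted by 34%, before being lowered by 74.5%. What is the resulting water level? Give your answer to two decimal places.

Apply the 34% increase: 12.47 × 1.34 = 16.7098.
74.5% decrease: 16.7098 × 0.255 = 4.260999 ≈ 4.26.

4.26 m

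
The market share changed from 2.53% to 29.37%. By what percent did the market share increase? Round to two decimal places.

The change is 29.37 − 2.53 = 26.84 percentage points.
Relative to the original 2.53%, that is 26.84 ÷ 2.53 ≈ 1060.87%.
So the market share rose by 1060.87%.

1060.87%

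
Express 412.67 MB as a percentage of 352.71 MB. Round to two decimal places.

412.67 MB ÷ 352.71 MB ≈ 117.00%.

117.00%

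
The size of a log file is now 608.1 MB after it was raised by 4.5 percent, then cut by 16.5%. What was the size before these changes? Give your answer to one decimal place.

Undoing the 16.5% decrease: 608.1 ÷ 0.835 ≈ 728.263473.
Undoing the 4.5% increase: 728.263473 ÷ 1.045 ≈ 696.9 MB.

696.9 MB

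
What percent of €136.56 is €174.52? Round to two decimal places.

127.80%

€174.52 ÷ €136.56 ≈ 127.80%.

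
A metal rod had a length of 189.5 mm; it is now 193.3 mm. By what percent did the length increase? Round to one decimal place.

Change: 193.3 − 189.5 = 3.8.
Relative to the original: 3.8 ÷ 189.5 ≈ 2.0%.
So the length increased by 2.0%.

2.0%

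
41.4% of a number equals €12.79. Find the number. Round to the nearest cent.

€30.89

€12.79 ÷ 0.414 ≈ €30.89.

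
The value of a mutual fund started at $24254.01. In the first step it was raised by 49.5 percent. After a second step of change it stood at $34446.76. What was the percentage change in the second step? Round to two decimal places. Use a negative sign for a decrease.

After the first step: $24254.01 × 1.495 = $36259.74495.
Second-step multiplier: $34446.76 ÷ $36259.74495 ≈ 0.95.
That is a change of -5.00%.

-5.00%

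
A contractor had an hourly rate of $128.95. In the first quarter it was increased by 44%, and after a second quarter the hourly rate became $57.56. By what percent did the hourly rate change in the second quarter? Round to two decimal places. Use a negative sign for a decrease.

-69.00%

After the first quarter: $128.95 × 1.44 = $185.688.
Second-quarter multiplier: $57.56 ÷ $185.688 ≈ 0.309982.
That is a change of -69.00%.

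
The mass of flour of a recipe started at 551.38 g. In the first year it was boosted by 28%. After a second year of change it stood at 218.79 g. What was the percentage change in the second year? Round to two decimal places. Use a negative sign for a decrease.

-69.00%

After the first year: 551.38 × 1.28 = 705.7664.
Second-year multiplier: 218.79 ÷ 705.7664 ≈ 0.310003.
That is a change of -69.00%.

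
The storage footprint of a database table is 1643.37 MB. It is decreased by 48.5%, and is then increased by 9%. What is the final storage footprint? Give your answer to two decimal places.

Each change multiplies by a factor: 0.515 × 1.09 = 0.56135.
1643.37 × 0.56135 = 922.5057495 ≈ 922.51.

922.51 MB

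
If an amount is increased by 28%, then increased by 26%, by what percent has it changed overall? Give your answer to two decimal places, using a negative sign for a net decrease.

The combined multiplier is 1.28 × 1.26 = 1.6128.
That corresponds to an increase of 61.28%.

61.28%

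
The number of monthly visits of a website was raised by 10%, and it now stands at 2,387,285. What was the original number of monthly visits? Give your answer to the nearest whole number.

The overall multiplier applied was 1.1.
So the original number of monthly visits was 2,387,285 ÷ 1.1 ≈ 2,170,259.

2,170,259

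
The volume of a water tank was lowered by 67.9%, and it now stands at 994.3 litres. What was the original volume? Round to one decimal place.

3097.5 litres

The overall multiplier applied was 0.321.
So the original volume was 994.3 ÷ 0.321 ≈ 3097.5 litres.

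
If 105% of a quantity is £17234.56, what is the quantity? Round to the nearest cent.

£16413.87

£17234.56 ÷ 1.05 ≈ £16413.87.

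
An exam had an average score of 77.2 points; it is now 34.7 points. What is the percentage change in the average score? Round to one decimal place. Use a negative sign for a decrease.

-55.1%

Change: 34.7 − 77.2 = -42.5.
Relative to the original: -42.5 ÷ 77.2 ≈ -55.1%.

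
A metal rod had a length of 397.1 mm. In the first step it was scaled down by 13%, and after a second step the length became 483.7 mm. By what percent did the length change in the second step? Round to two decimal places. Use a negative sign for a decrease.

After the first step: 397.1 × 0.87 = 345.477.
Second-step multiplier: 483.7 ÷ 345.477 ≈ 1.400093.
That is a change of 40.01%.

40.01%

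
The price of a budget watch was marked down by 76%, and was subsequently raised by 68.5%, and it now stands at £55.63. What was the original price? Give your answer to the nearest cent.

The overall multiplier applied was 0.24 × 1.685 = 0.4044.
So the original price was £55.63 ÷ 0.4044 ≈ £137.56.

£137.56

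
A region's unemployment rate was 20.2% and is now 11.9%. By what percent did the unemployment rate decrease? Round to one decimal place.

41.1%

The change is 11.9 − 20.2 = -8.3 percentage points.
Relative to the original 20.2%, that is -8.3 ÷ 20.2 ≈ -41.1%.
So the unemployment rate fell by 41.1%.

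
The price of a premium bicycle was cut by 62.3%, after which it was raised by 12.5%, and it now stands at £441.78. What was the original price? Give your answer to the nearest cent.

Undoing the 12.5% increase: £441.78 ÷ 1.125 ≈ £392.693333.
Undoing the 62.3% decrease: £392.693333 ÷ 0.377 ≈ £1041.63.

£1041.63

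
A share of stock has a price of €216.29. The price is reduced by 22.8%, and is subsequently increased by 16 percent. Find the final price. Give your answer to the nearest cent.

€193.69

Each change multiplies by a factor: 0.772 × 1.16 = 0.89552.
€216.29 × 0.89552 = €193.6920208 ≈ €193.69.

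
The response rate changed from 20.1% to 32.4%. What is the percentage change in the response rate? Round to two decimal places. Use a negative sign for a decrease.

61.19%

The change is 32.4 − 20.1 = 12.3 percentage points.
Relative to the original 20.1%, that is 12.3 ÷ 20.1 ≈ 61.19%.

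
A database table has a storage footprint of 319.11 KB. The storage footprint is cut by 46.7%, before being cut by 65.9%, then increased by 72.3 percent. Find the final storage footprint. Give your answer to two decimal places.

After the 46.7% decrease: 319.11 × 0.533 = 170.08563.
65.9% decrease: 170.08563 × 0.341 = 57.99919983.
Apply the 72.3% increase: 57.99919983 × 1.723 = 99.93262130709 ≈ 99.93.

99.93 KB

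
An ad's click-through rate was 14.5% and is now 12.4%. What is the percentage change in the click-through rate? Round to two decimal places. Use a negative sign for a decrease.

-14.48%

The change is 12.4 − 14.5 = -2.1 percentage points.
Relative to the original 14.5%, that is -2.1 ÷ 14.5 ≈ -14.48%.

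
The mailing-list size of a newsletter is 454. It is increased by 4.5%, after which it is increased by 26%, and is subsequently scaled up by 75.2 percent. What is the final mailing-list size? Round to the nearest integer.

1047

4.5% increase: 454 × 1.045 = 474.43.
After the 26% increase: 474.43 × 1.26 = 597.7818.
After the 75.2% increase: 597.7818 × 1.752 = 1047.3137136 ≈ 1047.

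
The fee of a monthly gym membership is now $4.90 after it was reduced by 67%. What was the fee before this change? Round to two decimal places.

The overall multiplier applied was 0.33.
So the original fee was $4.90 ÷ 0.33 ≈ $14.85.

$14.85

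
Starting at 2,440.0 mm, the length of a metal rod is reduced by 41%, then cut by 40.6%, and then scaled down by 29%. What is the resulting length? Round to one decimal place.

607.1 mm

41% decrease: 2,440.0 × 0.59 = 1439.6.
40.6% decrease: 1439.6 × 0.594 = 855.1224.
29% decrease: 855.1224 × 0.71 = 607.136904 ≈ 607.1.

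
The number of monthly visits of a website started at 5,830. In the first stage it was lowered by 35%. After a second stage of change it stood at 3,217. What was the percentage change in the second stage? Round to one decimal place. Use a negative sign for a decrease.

After the first stage: 5,830 × 0.65 = 3789.5.
Second-stage multiplier: 3,217 ÷ 3789.5 ≈ 0.84892.
That is a change of -15.1%.

-15.1%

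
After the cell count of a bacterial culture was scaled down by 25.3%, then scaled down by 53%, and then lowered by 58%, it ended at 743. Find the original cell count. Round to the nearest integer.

5039

The overall multiplier applied was 0.747 × 0.47 × 0.42 = 0.1474578.
So the original cell count was 743 ÷ 0.1474578 ≈ 5039.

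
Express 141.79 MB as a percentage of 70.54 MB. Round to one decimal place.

141.79 MB ÷ 70.54 MB ≈ 201.0%.

201.0%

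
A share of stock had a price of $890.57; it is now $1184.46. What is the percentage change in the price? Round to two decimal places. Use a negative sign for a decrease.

Change: $1184.46 − $890.57 = $293.89.
Relative to the original: $293.89 ÷ $890.57 ≈ 33.00%.

33.00%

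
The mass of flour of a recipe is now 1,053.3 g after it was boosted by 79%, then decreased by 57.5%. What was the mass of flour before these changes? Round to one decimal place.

1,384.6 g

The overall multiplier applied was 1.79 × 0.425 = 0.76075.
So the original mass of flour was 1,053.3 ÷ 0.76075 ≈ 1,384.6 g.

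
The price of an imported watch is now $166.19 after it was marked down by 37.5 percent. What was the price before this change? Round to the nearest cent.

$265.90

The overall multiplier applied was 0.625.
So the original price was $166.19 ÷ 0.625 ≈ $265.90.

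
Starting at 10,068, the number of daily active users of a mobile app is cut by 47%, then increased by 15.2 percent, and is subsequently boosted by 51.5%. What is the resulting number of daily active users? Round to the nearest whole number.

After the 47% decrease: 10,068 × 0.53 = 5336.04.
Apply the 15.2% increase: 5336.04 × 1.152 = 6147.11808.
Apply the 51.5% increase: 6147.11808 × 1.515 = 9312.8838912 ≈ 9,313.

9,313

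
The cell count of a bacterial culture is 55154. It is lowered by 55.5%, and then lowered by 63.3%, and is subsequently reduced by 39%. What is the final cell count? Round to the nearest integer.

Apply the 55.5% decrease: 55154 × 0.445 = 24543.53.
63.3% decrease: 24543.53 × 0.367 = 9007.47551.
39% decrease: 9007.47551 × 0.61 = 5494.5600611 ≈ 5495.

5495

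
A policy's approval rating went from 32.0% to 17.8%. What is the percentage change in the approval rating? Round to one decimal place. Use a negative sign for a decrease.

The change is 17.8 − 32.0 = -14.2 percentage points.
Relative to the original 32.0%, that is -14.2 ÷ 32.0 ≈ -44.4%.

-44.4%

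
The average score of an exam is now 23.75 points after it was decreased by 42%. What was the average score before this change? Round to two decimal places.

The overall multiplier applied was 0.58.
So the original average score was 23.75 ÷ 0.58 ≈ 40.95 points.

40.95 points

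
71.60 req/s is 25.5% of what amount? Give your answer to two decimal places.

280.78 req/s

71.60 req/s ÷ 0.255 ≈ 280.78 req/s.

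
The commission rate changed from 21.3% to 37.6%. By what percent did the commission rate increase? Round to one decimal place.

76.5%

The change is 37.6 − 21.3 = 16.3 percentage points.
Relative to the original 21.3%, that is 16.3 ÷ 21.3 ≈ 76.5%.
So the commission rate rose by 76.5%.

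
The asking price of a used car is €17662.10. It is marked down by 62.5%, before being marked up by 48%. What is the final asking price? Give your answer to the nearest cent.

€9802.47

Each change multiplies by a factor: 0.375 × 1.48 = 0.555.
€17662.10 × 0.555 = €9802.4655 ≈ €9802.47.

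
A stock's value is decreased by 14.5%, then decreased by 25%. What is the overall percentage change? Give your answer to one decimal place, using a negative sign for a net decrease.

A 14.5% decrease multiplies by 0.855.
Then a 25% decrease: 0.855 × 0.75 = 0.64125.
Overall factor 0.64125, i.e. -35.9%.

-35.9%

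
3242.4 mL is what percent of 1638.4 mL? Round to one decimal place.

197.9%

3242.4 mL ÷ 1638.4 mL ≈ 197.9%.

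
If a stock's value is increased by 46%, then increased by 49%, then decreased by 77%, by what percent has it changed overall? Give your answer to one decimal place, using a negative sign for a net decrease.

The combined multiplier is 1.46 × 1.49 × 0.23 = 0.500342.
That corresponds to a decrease of 50.0%.

-50.0%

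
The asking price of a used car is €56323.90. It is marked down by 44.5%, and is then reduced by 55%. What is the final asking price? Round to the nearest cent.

Apply the 44.5% decrease: €56323.90 × 0.555 = €31259.7645.
55% decrease: €31259.7645 × 0.45 = €14066.894025 ≈ €14066.89.

€14066.89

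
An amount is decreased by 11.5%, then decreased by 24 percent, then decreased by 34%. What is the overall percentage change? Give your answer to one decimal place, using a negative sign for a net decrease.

-55.6%

The combined multiplier is 0.885 × 0.76 × 0.66 = 0.443916.
That corresponds to a decrease of 55.6%.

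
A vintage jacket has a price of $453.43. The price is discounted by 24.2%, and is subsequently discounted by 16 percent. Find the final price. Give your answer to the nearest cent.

$288.71

Apply the 24.2% decrease: $453.43 × 0.758 = $343.69994.
16% decrease: $343.69994 × 0.84 = $288.7079496 ≈ $288.71.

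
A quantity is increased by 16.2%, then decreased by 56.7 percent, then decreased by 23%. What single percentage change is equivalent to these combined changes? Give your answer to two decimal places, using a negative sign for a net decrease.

The combined multiplier is 1.162 × 0.433 × 0.77 = 0.38742242.
That corresponds to a decrease of 61.26%.

-61.26%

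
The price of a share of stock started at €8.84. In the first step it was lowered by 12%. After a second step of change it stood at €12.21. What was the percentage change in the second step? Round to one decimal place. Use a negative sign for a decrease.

After the first step: €8.84 × 0.88 = €7.7792.
Second-step multiplier: €12.21 ÷ €7.7792 ≈ 1.56957.
That is a change of 57.0%.

57.0%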